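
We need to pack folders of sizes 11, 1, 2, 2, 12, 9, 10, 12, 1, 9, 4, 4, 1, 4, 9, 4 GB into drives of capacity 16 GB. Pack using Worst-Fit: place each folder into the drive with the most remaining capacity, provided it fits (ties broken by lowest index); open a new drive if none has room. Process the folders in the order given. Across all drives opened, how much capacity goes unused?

Put 11 GB in drive 1; 5 GB remain.
Put 1 GB in drive 1; 4 GB remain.
Put 2 GB in drive 1; 2 GB remain.
Put 2 GB in drive 1; 0 GB remain.
Put 12 GB in drive 2; 4 GB remain.
Put 9 GB in drive 3; 7 GB remain.
Put 10 GB in drive 4; 6 GB remain.
Put 12 GB in drive 5; 4 GB remain.
Put 1 GB in drive 3; 6 GB remain.
Put 9 GB in drive 6; 7 GB remain.
Put 4 GB in drive 6; 3 GB remain.
Put 4 GB in drive 3; 2 GB remain.
Put 1 GB in drive 4; 5 GB remain.
Put 4 GB in drive 4; 1 GB remain.
Put 9 GB in drive 7; 7 GB remain.
Put 4 GB in drive 7; 3 GB remain.
7 drives × 16 GB = 112 GB; used 95 GB; unused 17 GB.

17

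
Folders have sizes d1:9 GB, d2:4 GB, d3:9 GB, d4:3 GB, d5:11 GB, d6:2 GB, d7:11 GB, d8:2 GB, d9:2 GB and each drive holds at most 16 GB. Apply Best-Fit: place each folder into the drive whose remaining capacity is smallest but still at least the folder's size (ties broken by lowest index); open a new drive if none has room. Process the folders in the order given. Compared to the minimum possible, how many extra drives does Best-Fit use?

Best-Fit: [9,4,3] [9] [11,2,2] [11,2] → 4 drives.
Total size 53 GB; any packing needs at least ⌈53/16⌉ = 4 drives.
So 4 is already optimal.

0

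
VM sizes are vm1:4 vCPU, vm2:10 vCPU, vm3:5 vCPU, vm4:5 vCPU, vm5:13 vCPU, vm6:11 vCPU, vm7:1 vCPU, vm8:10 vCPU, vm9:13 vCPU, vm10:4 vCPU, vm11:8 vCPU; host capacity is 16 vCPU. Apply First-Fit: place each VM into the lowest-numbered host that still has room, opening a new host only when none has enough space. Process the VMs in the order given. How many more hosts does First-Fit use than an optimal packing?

First-Fit: [4,10,1] [5,5,4] [13] [11] [10] [13] [8] → 7 hosts.
Total size 84 vCPU; any packing needs at least ⌈84/16⌉ = 6 hosts.
An optimal packing achieves that bound: [13,1] [13] [11,5] [10,5] [10,4] [8,4] → 6 hosts.
Excess: 7 − 6 = 1.

1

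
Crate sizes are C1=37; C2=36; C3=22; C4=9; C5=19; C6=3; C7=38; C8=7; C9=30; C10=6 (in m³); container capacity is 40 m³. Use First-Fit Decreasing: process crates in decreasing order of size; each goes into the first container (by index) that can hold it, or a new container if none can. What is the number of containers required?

6

Sorted descending: 38, 37, 36, 30, 22, 19, 9, 7, 6, 3.
38 m³ → container 1 (remaining 2 m³)
37 m³ → container 2 (remaining 3 m³)
36 m³ → container 3 (remaining 4 m³)
30 m³ → container 4 (remaining 10 m³)
22 m³ → container 5 (remaining 18 m³)
19 m³ → container 6 (remaining 21 m³)
9 m³ → container 4 (remaining 1 m³)
7 m³ → container 5 (remaining 11 m³)
6 m³ → container 5 (remaining 5 m³)
3 m³ → container 2 (remaining 0 m³)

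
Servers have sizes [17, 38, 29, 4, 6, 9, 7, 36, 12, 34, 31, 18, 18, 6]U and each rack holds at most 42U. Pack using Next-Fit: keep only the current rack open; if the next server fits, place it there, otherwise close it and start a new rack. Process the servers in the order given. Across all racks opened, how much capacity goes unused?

113

Put 17U in rack 1; 25U remain.
Put 38U in rack 2; 4U remain.
Put 29U in rack 3; 13U remain.
Put 4U in rack 3; 9U remain.
Put 6U in rack 3; 3U remain.
Put 9U in rack 4; 33U remain.
Put 7U in rack 4; 26U remain.
Put 36U in rack 5; 6U remain.
Put 12U in rack 6; 30U remain.
Put 34U in rack 7; 8U remain.
Put 31U in rack 8; 11U remain.
Put 18U in rack 9; 24U remain.
Put 18U in rack 9; 6U remain.
Put 6U in rack 9; 0U remain.
9 racks × 42U = 378U; used 265U; unused 113U.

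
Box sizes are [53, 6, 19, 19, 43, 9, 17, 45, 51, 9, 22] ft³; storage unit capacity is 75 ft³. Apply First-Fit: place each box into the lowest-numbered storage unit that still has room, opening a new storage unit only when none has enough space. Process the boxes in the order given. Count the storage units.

5 storage units

53 ft³ → storage unit 1 (remaining 22 ft³)
6 ft³ → storage unit 1 (remaining 16 ft³)
19 ft³ → storage unit 2 (remaining 56 ft³)
19 ft³ → storage unit 2 (remaining 37 ft³)
43 ft³ → storage unit 3 (remaining 32 ft³)
9 ft³ → storage unit 1 (remaining 7 ft³)
17 ft³ → storage unit 2 (remaining 20 ft³)
45 ft³ → storage unit 4 (remaining 30 ft³)
51 ft³ → storage unit 5 (remaining 24 ft³)
9 ft³ → storage unit 2 (remaining 11 ft³)
22 ft³ → storage unit 3 (remaining 10 ft³)
Final storage units: [53,6,9] [19,19,17,9] [43,22] [45] [51].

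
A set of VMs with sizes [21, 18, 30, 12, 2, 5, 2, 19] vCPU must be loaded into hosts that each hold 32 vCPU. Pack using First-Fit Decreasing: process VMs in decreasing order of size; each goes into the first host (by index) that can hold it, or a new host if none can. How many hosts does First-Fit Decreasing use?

Sorted descending: 30, 21, 19, 18, 12, 5, 2, 2.
Put 30 vCPU in host 1; 2 vCPU remain.
Put 21 vCPU in host 2; 11 vCPU remain.
Put 19 vCPU in host 3; 13 vCPU remain.
Put 18 vCPU in host 4; 14 vCPU remain.
Put 12 vCPU in host 3; 1 vCPU remain.
Put 5 vCPU in host 2; 6 vCPU remain.
Put 2 vCPU in host 1; 0 vCPU remain.
Put 2 vCPU in host 2; 4 vCPU remain.

4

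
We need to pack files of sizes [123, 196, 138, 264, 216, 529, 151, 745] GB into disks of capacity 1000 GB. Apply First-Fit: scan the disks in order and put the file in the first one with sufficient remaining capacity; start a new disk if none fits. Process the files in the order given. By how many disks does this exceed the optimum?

0

First-Fit: [123,196,138,264,216] [529,151] [745] → 3 disks.
Total size 2362 GB; any packing needs at least ⌈2362/1000⌉ = 3 disks.
So 3 is already optimal.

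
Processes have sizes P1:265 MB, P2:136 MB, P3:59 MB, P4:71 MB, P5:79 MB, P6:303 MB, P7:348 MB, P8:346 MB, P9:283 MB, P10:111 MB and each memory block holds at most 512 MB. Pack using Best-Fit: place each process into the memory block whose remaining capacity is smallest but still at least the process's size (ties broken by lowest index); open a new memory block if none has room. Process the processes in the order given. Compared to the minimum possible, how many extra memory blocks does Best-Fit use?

0

Best-Fit: [265,136,59] [71,79,303] [348,111] [346] [283] → 5 memory blocks.
5 processes exceed 256 MB (half the capacity), and no two of those can share a memory block, so at least 5 memory blocks are needed.
So 5 is already optimal.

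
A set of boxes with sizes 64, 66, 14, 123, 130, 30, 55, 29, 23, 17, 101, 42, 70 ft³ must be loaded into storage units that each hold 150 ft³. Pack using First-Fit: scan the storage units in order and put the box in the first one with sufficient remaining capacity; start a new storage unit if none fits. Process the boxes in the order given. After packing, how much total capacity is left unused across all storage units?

64 ft³ → storage unit 1 (remaining 86 ft³)
66 ft³ → storage unit 1 (remaining 20 ft³)
14 ft³ → storage unit 1 (remaining 6 ft³)
123 ft³ → storage unit 2 (remaining 27 ft³)
130 ft³ → storage unit 3 (remaining 20 ft³)
30 ft³ → storage unit 4 (remaining 120 ft³)
55 ft³ → storage unit 4 (remaining 65 ft³)
29 ft³ → storage unit 4 (remaining 36 ft³)
23 ft³ → storage unit 2 (remaining 4 ft³)
17 ft³ → storage unit 3 (remaining 3 ft³)
101 ft³ → storage unit 5 (remaining 49 ft³)
42 ft³ → storage unit 5 (remaining 7 ft³)
70 ft³ → storage unit 6 (remaining 80 ft³)
6 storage units × 150 ft³ = 900 ft³; used 764 ft³; unused 136 ft³.

136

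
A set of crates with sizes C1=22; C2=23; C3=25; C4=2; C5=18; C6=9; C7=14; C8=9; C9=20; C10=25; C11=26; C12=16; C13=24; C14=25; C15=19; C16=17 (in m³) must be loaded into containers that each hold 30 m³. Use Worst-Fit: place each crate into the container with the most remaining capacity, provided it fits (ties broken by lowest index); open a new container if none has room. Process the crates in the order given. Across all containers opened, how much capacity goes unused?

96

C1 (22 m³) → container 1 (remaining 8 m³)
C2 (23 m³) → container 2 (remaining 7 m³)
C3 (25 m³) → container 3 (remaining 5 m³)
C4 (2 m³) → container 1 (remaining 6 m³)
C5 (18 m³) → container 4 (remaining 12 m³)
C6 (9 m³) → container 4 (remaining 3 m³)
C7 (14 m³) → container 5 (remaining 16 m³)
C8 (9 m³) → container 5 (remaining 7 m³)
C9 (20 m³) → container 6 (remaining 10 m³)
C10 (25 m³) → container 7 (remaining 5 m³)
C11 (26 m³) → container 8 (remaining 4 m³)
C12 (16 m³) → container 9 (remaining 14 m³)
C13 (24 m³) → container 10 (remaining 6 m³)
C14 (25 m³) → container 11 (remaining 5 m³)
C15 (19 m³) → container 12 (remaining 11 m³)
C16 (17 m³) → container 13 (remaining 13 m³)
13 containers × 30 m³ = 390 m³; used 294 m³; unused 96 m³.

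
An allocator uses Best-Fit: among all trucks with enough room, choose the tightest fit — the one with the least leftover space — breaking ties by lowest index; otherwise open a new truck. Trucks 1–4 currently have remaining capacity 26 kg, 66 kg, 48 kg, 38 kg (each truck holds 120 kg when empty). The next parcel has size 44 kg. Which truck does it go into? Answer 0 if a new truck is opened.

Trucks with room: truck 2 (66 kg), truck 3 (48 kg).
Tightest fit is truck 3 with 48 kg free.

3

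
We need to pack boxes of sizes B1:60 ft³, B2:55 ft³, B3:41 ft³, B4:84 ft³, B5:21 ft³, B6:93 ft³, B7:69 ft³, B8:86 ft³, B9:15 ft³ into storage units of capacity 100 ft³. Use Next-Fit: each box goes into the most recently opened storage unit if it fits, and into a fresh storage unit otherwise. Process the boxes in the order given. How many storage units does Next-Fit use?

B1 (60 ft³) → storage unit 1 (remaining 40 ft³)
B2 (55 ft³) → storage unit 2 (remaining 45 ft³)
B3 (41 ft³) → storage unit 2 (remaining 4 ft³)
B4 (84 ft³) → storage unit 3 (remaining 16 ft³)
B5 (21 ft³) → storage unit 4 (remaining 79 ft³)
B6 (93 ft³) → storage unit 5 (remaining 7 ft³)
B7 (69 ft³) → storage unit 6 (remaining 31 ft³)
B8 (86 ft³) → storage unit 7 (remaining 14 ft³)
B9 (15 ft³) → storage unit 8 (remaining 85 ft³)

8 storage units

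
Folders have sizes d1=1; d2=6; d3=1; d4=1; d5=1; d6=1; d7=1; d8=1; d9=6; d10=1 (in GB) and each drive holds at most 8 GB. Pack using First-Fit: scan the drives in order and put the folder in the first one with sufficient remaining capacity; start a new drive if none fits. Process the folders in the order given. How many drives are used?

3

d1 (1 GB) → drive 1 (remaining 7 GB)
d2 (6 GB) → drive 1 (remaining 1 GB)
d3 (1 GB) → drive 1 (remaining 0 GB)
d4 (1 GB) → drive 2 (remaining 7 GB)
d5 (1 GB) → drive 2 (remaining 6 GB)
d6 (1 GB) → drive 2 (remaining 5 GB)
d7 (1 GB) → drive 2 (remaining 4 GB)
d8 (1 GB) → drive 2 (remaining 3 GB)
d9 (6 GB) → drive 3 (remaining 2 GB)
d10 (1 GB) → drive 2 (remaining 2 GB)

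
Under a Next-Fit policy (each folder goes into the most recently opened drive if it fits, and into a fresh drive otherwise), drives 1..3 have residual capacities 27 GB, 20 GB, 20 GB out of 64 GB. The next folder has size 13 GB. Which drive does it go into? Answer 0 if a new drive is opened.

3

Next-Fit only looks at drive 3, which has 20 GB free.
13 GB fits there.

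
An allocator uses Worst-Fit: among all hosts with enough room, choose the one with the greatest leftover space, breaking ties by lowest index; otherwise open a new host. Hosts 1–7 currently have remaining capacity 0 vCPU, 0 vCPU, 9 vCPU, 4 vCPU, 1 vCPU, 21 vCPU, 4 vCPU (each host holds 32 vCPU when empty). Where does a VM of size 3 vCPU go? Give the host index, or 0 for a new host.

6

Hosts with room: host 3 (9 vCPU), host 4 (4 vCPU), host 6 (21 vCPU), host 7 (4 vCPU).
Most room is host 6 with 21 vCPU free.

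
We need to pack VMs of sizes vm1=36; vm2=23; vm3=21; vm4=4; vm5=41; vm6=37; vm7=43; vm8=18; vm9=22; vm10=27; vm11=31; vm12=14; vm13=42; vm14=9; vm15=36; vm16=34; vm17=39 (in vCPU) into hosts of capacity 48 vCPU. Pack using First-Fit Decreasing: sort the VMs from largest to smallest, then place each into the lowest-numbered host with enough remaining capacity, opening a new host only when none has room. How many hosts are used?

Sorted descending: 43, 42, 41, 39, 37, 36, 36, 34, 31, 27, 23, 22, 21, 18, 14, 9, 4.
43 vCPU → host 1 (remaining 5 vCPU)
42 vCPU → host 2 (remaining 6 vCPU)
41 vCPU → host 3 (remaining 7 vCPU)
39 vCPU → host 4 (remaining 9 vCPU)
37 vCPU → host 5 (remaining 11 vCPU)
36 vCPU → host 6 (remaining 12 vCPU)
36 vCPU → host 7 (remaining 12 vCPU)
34 vCPU → host 8 (remaining 14 vCPU)
31 vCPU → host 9 (remaining 17 vCPU)
27 vCPU → host 10 (remaining 21 vCPU)
23 vCPU → host 11 (remaining 25 vCPU)
22 vCPU → host 11 (remaining 3 vCPU)
21 vCPU → host 10 (remaining 0 vCPU)
18 vCPU → host 12 (remaining 30 vCPU)
14 vCPU → host 8 (remaining 0 vCPU)
9 vCPU → host 4 (remaining 0 vCPU)
4 vCPU → host 1 (remaining 1 vCPU)
Final hosts: [43,4] [42] [41] [39,9] [37] [36] [36] [34,14] [31] [27,21] [23,22] [18].

12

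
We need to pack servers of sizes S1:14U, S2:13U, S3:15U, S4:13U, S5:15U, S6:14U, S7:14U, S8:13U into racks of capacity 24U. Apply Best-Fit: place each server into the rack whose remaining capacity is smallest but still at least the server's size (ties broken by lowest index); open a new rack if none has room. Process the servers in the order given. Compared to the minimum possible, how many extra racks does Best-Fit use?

0

Best-Fit: [14] [13] [15] [13] [15] [14] [14] [13] → 8 racks.
8 servers exceed 12U (half the capacity), and no two of those can share a rack, so at least 8 racks are needed.
So 8 is already optimal.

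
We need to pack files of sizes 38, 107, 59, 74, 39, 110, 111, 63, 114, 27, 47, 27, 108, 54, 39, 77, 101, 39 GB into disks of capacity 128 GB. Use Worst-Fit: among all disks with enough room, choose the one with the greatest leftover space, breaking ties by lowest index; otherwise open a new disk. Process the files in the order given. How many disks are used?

12 disks

Put 38 GB in disk 1; 90 GB remain.
Put 107 GB in disk 2; 21 GB remain.
Put 59 GB in disk 1; 31 GB remain.
Put 74 GB in disk 3; 54 GB remain.
Put 39 GB in disk 3; 15 GB remain.
Put 110 GB in disk 4; 18 GB remain.
Put 111 GB in disk 5; 17 GB remain.
Put 63 GB in disk 6; 65 GB remain.
Put 114 GB in disk 7; 14 GB remain.
Put 27 GB in disk 6; 38 GB remain.
Put 47 GB in disk 8; 81 GB remain.
Put 27 GB in disk 8; 54 GB remain.
Put 108 GB in disk 9; 20 GB remain.
Put 54 GB in disk 8; 0 GB remain.
Put 39 GB in disk 10; 89 GB remain.
Put 77 GB in disk 10; 12 GB remain.
Put 101 GB in disk 11; 27 GB remain.
Put 39 GB in disk 12; 89 GB remain.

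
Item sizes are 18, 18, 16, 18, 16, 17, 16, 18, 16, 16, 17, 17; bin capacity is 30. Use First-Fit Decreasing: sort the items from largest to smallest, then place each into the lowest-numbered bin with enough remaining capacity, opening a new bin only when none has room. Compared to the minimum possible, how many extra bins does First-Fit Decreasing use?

First-Fit Decreasing: [18] [18] [18] [18] [17] [17] [17] [16] [16] [16] [16] [16] → 12 bins.
12 items exceed 15 (half the capacity), and no two of those can share a bin, so at least 12 bins are needed.
So 12 is already optimal.

0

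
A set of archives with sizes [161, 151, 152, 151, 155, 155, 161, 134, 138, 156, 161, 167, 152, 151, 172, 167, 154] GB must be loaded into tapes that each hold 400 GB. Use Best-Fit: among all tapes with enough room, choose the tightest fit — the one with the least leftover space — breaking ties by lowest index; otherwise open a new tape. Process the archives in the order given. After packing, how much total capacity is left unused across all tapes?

Put 161 GB in tape 1; 239 GB remain.
Put 151 GB in tape 1; 88 GB remain.
Put 152 GB in tape 2; 248 GB remain.
Put 151 GB in tape 2; 97 GB remain.
Put 155 GB in tape 3; 245 GB remain.
Put 155 GB in tape 3; 90 GB remain.
Put 161 GB in tape 4; 239 GB remain.
Put 134 GB in tape 4; 105 GB remain.
Put 138 GB in tape 5; 262 GB remain.
Put 156 GB in tape 5; 106 GB remain.
Put 161 GB in tape 6; 239 GB remain.
Put 167 GB in tape 6; 72 GB remain.
Put 152 GB in tape 7; 248 GB remain.
Put 151 GB in tape 7; 97 GB remain.
Put 172 GB in tape 8; 228 GB remain.
Put 167 GB in tape 8; 61 GB remain.
Put 154 GB in tape 9; 246 GB remain.
9 tapes × 400 GB = 3600 GB; used 2638 GB; unused 962 GB.

962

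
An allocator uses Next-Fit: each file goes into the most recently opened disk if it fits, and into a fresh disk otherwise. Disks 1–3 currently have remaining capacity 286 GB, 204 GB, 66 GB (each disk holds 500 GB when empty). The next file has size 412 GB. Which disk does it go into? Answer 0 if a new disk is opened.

Next-Fit only looks at disk 3, which has 66 GB free.
412 GB does not fit, so a new disk is opened.

0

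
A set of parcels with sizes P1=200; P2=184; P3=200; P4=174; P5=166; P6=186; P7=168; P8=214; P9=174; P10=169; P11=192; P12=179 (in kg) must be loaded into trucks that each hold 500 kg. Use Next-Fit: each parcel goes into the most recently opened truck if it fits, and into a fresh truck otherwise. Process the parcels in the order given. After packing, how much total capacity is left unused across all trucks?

truck 1: place P1 (200 kg), 300 kg left
truck 1: place P2 (184 kg), 116 kg left
truck 2: place P3 (200 kg), 300 kg left
truck 2: place P4 (174 kg), 126 kg left
truck 3: place P5 (166 kg), 334 kg left
truck 3: place P6 (186 kg), 148 kg left
truck 4: place P7 (168 kg), 332 kg left
truck 4: place P8 (214 kg), 118 kg left
truck 5: place P9 (174 kg), 326 kg left
truck 5: place P10 (169 kg), 157 kg left
truck 6: place P11 (192 kg), 308 kg left
truck 6: place P12 (179 kg), 129 kg left
6 trucks × 500 kg = 3000 kg; used 2206 kg; unused 794 kg.

794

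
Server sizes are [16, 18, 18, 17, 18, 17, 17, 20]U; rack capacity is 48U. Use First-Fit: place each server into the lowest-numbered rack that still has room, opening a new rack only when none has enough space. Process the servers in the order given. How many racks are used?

4

Put 16U in rack 1; 32U remain.
Put 18U in rack 1; 14U remain.
Put 18U in rack 2; 30U remain.
Put 17U in rack 2; 13U remain.
Put 18U in rack 3; 30U remain.
Put 17U in rack 3; 13U remain.
Put 17U in rack 4; 31U remain.
Put 20U in rack 4; 11U remain.
Final racks: [16,18] [18,17] [18,17] [17,20].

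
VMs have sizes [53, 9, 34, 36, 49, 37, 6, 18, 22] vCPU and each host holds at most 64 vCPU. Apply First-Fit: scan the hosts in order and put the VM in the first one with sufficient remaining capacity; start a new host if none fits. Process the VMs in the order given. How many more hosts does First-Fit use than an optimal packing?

0

First-Fit: [53,9] [34,6,18] [36,22] [49] [37] → 5 hosts.
Total size 264 vCPU; any packing needs at least ⌈264/64⌉ = 5 hosts.
So 5 is already optimal.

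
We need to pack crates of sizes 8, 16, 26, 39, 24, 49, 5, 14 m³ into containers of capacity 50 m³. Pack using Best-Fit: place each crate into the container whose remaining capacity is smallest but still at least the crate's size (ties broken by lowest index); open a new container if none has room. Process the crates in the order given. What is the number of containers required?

8 m³ → container 1 (remaining 42 m³)
16 m³ → container 1 (remaining 26 m³)
26 m³ → container 1 (remaining 0 m³)
39 m³ → container 2 (remaining 11 m³)
24 m³ → container 3 (remaining 26 m³)
49 m³ → container 4 (remaining 1 m³)
5 m³ → container 2 (remaining 6 m³)
14 m³ → container 3 (remaining 12 m³)

4 containers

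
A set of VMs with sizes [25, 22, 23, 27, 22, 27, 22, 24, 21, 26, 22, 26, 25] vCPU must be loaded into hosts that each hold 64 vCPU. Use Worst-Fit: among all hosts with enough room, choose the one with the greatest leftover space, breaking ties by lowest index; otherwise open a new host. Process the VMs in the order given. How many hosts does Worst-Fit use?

Put 25 vCPU in host 1; 39 vCPU remain.
Put 22 vCPU in host 1; 17 vCPU remain.
Put 23 vCPU in host 2; 41 vCPU remain.
Put 27 vCPU in host 2; 14 vCPU remain.
Put 22 vCPU in host 3; 42 vCPU remain.
Put 27 vCPU in host 3; 15 vCPU remain.
Put 22 vCPU in host 4; 42 vCPU remain.
Put 24 vCPU in host 4; 18 vCPU remain.
Put 21 vCPU in host 5; 43 vCPU remain.
Put 26 vCPU in host 5; 17 vCPU remain.
Put 22 vCPU in host 6; 42 vCPU remain.
Put 26 vCPU in host 6; 16 vCPU remain.
Put 25 vCPU in host 7; 39 vCPU remain.
Final hosts: [25,22] [23,27] [22,27] [22,24] [21,26] [22,26] [25].

7 hosts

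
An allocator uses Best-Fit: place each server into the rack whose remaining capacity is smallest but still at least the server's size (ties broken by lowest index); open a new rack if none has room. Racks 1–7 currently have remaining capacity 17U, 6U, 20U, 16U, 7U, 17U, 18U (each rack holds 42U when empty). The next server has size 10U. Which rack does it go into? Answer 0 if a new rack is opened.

Racks with room: rack 1 (17U), rack 3 (20U), rack 4 (16U), rack 6 (17U), rack 7 (18U).
Tightest fit is rack 4 with 16U free.

4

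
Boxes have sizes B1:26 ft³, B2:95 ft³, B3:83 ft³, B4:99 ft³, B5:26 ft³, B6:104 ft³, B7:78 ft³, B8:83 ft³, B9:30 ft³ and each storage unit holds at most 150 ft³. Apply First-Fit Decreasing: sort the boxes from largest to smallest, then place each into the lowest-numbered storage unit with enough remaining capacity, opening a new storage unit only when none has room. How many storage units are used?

Sorted descending: 104, 99, 95, 83, 83, 78, 30, 26, 26.
104 ft³ → storage unit 1 (remaining 46 ft³)
99 ft³ → storage unit 2 (remaining 51 ft³)
95 ft³ → storage unit 3 (remaining 55 ft³)
83 ft³ → storage unit 4 (remaining 67 ft³)
83 ft³ → storage unit 5 (remaining 67 ft³)
78 ft³ → storage unit 6 (remaining 72 ft³)
30 ft³ → storage unit 1 (remaining 16 ft³)
26 ft³ → storage unit 2 (remaining 25 ft³)
26 ft³ → storage unit 3 (remaining 29 ft³)
Final storage units: [104,30] [99,26] [95,26] [83] [83] [78].

6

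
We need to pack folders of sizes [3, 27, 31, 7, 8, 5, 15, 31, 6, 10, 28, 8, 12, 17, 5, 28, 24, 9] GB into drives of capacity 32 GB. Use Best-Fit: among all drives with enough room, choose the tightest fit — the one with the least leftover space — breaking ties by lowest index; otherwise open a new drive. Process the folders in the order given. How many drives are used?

10

Put 3 GB in drive 1; 29 GB remain.
Put 27 GB in drive 1; 2 GB remain.
Put 31 GB in drive 2; 1 GB remain.
Put 7 GB in drive 3; 25 GB remain.
Put 8 GB in drive 3; 17 GB remain.
Put 5 GB in drive 3; 12 GB remain.
Put 15 GB in drive 4; 17 GB remain.
Put 31 GB in drive 5; 1 GB remain.
Put 6 GB in drive 3; 6 GB remain.
Put 10 GB in drive 4; 7 GB remain.
Put 28 GB in drive 6; 4 GB remain.
Put 8 GB in drive 7; 24 GB remain.
Put 12 GB in drive 7; 12 GB remain.
Put 17 GB in drive 8; 15 GB remain.
Put 5 GB in drive 3; 1 GB remain.
Put 28 GB in drive 9; 4 GB remain.
Put 24 GB in drive 10; 8 GB remain.
Put 9 GB in drive 7; 3 GB remain.
Final drives: [3,27] [31] [7,8,5,6,5] [15,10] [31] [28] [8,12,9] [17] [28] [24].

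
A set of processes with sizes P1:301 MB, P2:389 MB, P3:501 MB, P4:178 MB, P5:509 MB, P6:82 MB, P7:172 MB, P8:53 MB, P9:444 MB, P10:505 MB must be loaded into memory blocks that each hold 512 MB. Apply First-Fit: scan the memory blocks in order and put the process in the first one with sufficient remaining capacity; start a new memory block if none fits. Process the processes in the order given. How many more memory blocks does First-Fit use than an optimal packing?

First-Fit: [301,178] [389,82] [501] [509] [172,53] [444] [505] → 7 memory blocks.
Total size 3134 MB; any packing needs at least ⌈3134/512⌉ = 7 memory blocks.
So 7 is already optimal.

0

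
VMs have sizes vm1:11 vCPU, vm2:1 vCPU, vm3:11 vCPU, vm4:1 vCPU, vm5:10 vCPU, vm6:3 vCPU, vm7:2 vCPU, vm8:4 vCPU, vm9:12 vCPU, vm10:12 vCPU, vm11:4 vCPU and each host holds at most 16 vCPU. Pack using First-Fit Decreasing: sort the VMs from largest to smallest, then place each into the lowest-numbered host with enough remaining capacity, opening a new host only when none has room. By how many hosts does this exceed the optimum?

0

First-Fit Decreasing: [12,4] [12,4] [11,3,2] [11,1,1] [10] → 5 hosts.
Total size 71 vCPU; any packing needs at least ⌈71/16⌉ = 5 hosts.
So 5 is already optimal.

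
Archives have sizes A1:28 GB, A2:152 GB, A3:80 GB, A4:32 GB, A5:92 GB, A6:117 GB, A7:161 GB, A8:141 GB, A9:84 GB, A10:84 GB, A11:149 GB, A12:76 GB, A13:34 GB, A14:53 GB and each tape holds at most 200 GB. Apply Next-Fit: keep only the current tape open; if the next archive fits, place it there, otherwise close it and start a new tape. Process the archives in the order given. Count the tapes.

9

A1 (28 GB) → tape 1 (remaining 172 GB)
A2 (152 GB) → tape 1 (remaining 20 GB)
A3 (80 GB) → tape 2 (remaining 120 GB)
A4 (32 GB) → tape 2 (remaining 88 GB)
A5 (92 GB) → tape 3 (remaining 108 GB)
A6 (117 GB) → tape 4 (remaining 83 GB)
A7 (161 GB) → tape 5 (remaining 39 GB)
A8 (141 GB) → tape 6 (remaining 59 GB)
A9 (84 GB) → tape 7 (remaining 116 GB)
A10 (84 GB) → tape 7 (remaining 32 GB)
A11 (149 GB) → tape 8 (remaining 51 GB)
A12 (76 GB) → tape 9 (remaining 124 GB)
A13 (34 GB) → tape 9 (remaining 90 GB)
A14 (53 GB) → tape 9 (remaining 37 GB)
Final tapes: [28,152] [80,32] [92] [117] [161] [141] [84,84] [149] [76,34,53].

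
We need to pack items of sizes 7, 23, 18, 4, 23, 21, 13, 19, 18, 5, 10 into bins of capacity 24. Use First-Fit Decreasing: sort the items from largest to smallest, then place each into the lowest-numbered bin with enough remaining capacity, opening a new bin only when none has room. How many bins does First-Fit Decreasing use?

8

Sorted descending: 23, 23, 21, 19, 18, 18, 13, 10, 7, 5, 4.
23 → bin 1 (remaining 1)
23 → bin 2 (remaining 1)
21 → bin 3 (remaining 3)
19 → bin 4 (remaining 5)
18 → bin 5 (remaining 6)
18 → bin 6 (remaining 6)
13 → bin 7 (remaining 11)
10 → bin 7 (remaining 1)
7 → bin 8 (remaining 17)
5 → bin 4 (remaining 0)
4 → bin 5 (remaining 2)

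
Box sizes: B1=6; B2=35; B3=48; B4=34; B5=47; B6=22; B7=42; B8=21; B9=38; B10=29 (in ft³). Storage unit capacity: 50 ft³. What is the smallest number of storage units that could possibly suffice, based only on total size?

Total size = 6 + 35 + 48 + 34 + 47 + 22 + 42 + 21 + 38 + 29 = 322 ft³.
⌈322 / 50⌉ = 7.

7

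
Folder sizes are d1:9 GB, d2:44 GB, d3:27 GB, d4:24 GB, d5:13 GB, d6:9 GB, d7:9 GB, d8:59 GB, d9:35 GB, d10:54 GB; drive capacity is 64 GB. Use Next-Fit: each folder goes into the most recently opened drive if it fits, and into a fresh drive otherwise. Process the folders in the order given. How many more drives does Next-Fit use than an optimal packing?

1

Next-Fit: [9,44] [27,24,13] [9,9] [59] [35] [54] → 6 drives.
Total size 283 GB; any packing needs at least ⌈283/64⌉ = 5 drives.
An optimal packing achieves that bound: [59] [54,9] [44,13] [35,27] [24,9,9] → 5 drives.
Excess: 6 − 5 = 1.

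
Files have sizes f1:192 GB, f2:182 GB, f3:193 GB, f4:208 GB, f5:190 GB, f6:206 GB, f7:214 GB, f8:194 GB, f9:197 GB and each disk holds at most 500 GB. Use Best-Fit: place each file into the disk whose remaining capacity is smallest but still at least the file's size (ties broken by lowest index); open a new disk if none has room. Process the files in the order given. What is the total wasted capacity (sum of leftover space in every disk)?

724

f1 (192 GB) → disk 1 (remaining 308 GB)
f2 (182 GB) → disk 1 (remaining 126 GB)
f3 (193 GB) → disk 2 (remaining 307 GB)
f4 (208 GB) → disk 2 (remaining 99 GB)
f5 (190 GB) → disk 3 (remaining 310 GB)
f6 (206 GB) → disk 3 (remaining 104 GB)
f7 (214 GB) → disk 4 (remaining 286 GB)
f8 (194 GB) → disk 4 (remaining 92 GB)
f9 (197 GB) → disk 5 (remaining 303 GB)
5 disks × 500 GB = 2500 GB; used 1776 GB; unused 724 GB.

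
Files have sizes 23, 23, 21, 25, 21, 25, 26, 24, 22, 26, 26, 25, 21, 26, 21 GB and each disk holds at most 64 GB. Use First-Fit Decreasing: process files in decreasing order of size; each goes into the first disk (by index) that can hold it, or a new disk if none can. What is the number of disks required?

Sorted descending: 26, 26, 26, 26, 25, 25, 25, 24, 23, 23, 22, 21, 21, 21, 21.
26 GB → disk 1 (remaining 38 GB)
26 GB → disk 1 (remaining 12 GB)
26 GB → disk 2 (remaining 38 GB)
26 GB → disk 2 (remaining 12 GB)
25 GB → disk 3 (remaining 39 GB)
25 GB → disk 3 (remaining 14 GB)
25 GB → disk 4 (remaining 39 GB)
24 GB → disk 4 (remaining 15 GB)
23 GB → disk 5 (remaining 41 GB)
23 GB → disk 5 (remaining 18 GB)
22 GB → disk 6 (remaining 42 GB)
21 GB → disk 6 (remaining 21 GB)
21 GB → disk 6 (remaining 0 GB)
21 GB → disk 7 (remaining 43 GB)
21 GB → disk 7 (remaining 22 GB)

7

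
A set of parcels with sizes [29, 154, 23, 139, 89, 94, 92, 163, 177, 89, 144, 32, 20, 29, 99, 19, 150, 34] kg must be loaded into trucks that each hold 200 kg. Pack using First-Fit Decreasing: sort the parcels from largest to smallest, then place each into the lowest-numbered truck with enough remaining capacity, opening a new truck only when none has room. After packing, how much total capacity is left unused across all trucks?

Sorted descending: 177, 163, 154, 150, 144, 139, 99, 94, 92, 89, 89, 34, 32, 29, 29, 23, 20, 19.
truck 1: place 177 kg, 23 kg left
truck 2: place 163 kg, 37 kg left
truck 3: place 154 kg, 46 kg left
truck 4: place 150 kg, 50 kg left
truck 5: place 144 kg, 56 kg left
truck 6: place 139 kg, 61 kg left
truck 7: place 99 kg, 101 kg left
truck 7: place 94 kg, 7 kg left
truck 8: place 92 kg, 108 kg left
truck 8: place 89 kg, 19 kg left
truck 9: place 89 kg, 111 kg left
truck 2: place 34 kg, 3 kg left
truck 3: place 32 kg, 14 kg left
truck 4: place 29 kg, 21 kg left
truck 5: place 29 kg, 27 kg left
truck 1: place 23 kg, 0 kg left
truck 4: place 20 kg, 1 kg left
truck 5: place 19 kg, 8 kg left
9 trucks × 200 kg = 1800 kg; used 1576 kg; unused 224 kg.

224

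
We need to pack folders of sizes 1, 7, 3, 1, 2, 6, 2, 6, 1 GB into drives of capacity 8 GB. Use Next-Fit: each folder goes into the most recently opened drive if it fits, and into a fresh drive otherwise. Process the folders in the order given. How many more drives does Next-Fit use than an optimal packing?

0

Next-Fit: [1,7] [3,1,2] [6,2] [6,1] → 4 drives.
Total size 29 GB; any packing needs at least ⌈29/8⌉ = 4 drives.
So 4 is already optimal.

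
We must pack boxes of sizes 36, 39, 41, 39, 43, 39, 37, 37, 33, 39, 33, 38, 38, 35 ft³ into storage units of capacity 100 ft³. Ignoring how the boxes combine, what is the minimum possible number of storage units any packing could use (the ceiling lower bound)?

Total size = 36 + 39 + 41 + 39 + 43 + 39 + 37 + 37 + 33 + 39 + 33 + 38 + 38 + 35 = 527 ft³.
⌈527 / 100⌉ = 6.

6 storage units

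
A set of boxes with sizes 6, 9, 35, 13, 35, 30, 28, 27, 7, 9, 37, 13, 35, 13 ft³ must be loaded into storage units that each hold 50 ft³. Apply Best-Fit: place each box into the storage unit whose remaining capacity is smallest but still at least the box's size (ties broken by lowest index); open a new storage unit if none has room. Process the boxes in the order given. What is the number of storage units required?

storage unit 1: place 6 ft³, 44 ft³ left
storage unit 1: place 9 ft³, 35 ft³ left
storage unit 1: place 35 ft³, 0 ft³ left
storage unit 2: place 13 ft³, 37 ft³ left
storage unit 2: place 35 ft³, 2 ft³ left
storage unit 3: place 30 ft³, 20 ft³ left
storage unit 4: place 28 ft³, 22 ft³ left
storage unit 5: place 27 ft³, 23 ft³ left
storage unit 3: place 7 ft³, 13 ft³ left
storage unit 3: place 9 ft³, 4 ft³ left
storage unit 6: place 37 ft³, 13 ft³ left
storage unit 6: place 13 ft³, 0 ft³ left
storage unit 7: place 35 ft³, 15 ft³ left
storage unit 7: place 13 ft³, 2 ft³ left
Final storage units: [6,9,35] [13,35] [30,7,9] [28] [27] [37,13] [35,13].

7 storage units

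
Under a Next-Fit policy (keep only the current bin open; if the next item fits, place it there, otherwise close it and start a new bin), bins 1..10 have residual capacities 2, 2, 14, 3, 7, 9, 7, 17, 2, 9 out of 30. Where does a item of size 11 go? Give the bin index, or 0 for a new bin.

0

Next-Fit only looks at bin 10, which has 9 free.
11 does not fit, so a new bin is opened.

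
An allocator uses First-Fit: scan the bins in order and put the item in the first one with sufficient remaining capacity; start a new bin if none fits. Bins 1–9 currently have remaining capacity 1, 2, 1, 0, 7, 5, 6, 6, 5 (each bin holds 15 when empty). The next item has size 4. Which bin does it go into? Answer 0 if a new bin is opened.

5

Bins with room: bin 5 (7), bin 6 (5), bin 7 (6), bin 8 (6), bin 9 (5).
The first with room is bin 5.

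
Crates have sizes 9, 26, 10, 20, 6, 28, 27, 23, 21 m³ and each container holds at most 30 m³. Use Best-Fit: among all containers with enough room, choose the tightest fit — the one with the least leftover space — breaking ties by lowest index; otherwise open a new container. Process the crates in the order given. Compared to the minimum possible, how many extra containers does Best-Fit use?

Best-Fit: [9,10] [26] [20,6] [28] [27] [23] [21] → 7 containers.
Total size 170 m³; any packing needs at least ⌈170/30⌉ = 6 containers.
An optimal packing achieves that bound: [28] [27] [26] [23,6] [21,9] [20,10] → 6 containers.
Excess: 7 − 6 = 1.

1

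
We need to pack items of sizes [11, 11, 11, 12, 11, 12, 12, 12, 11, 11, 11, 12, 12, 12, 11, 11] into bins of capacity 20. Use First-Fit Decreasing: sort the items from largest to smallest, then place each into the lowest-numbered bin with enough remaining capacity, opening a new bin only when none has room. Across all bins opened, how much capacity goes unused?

137

Sorted descending: 12, 12, 12, 12, 12, 12, 12, 11, 11, 11, 11, 11, 11, 11, 11, 11.
bin 1: place 12, 8 left
bin 2: place 12, 8 left
bin 3: place 12, 8 left
bin 4: place 12, 8 left
bin 5: place 12, 8 left
bin 6: place 12, 8 left
bin 7: place 12, 8 left
bin 8: place 11, 9 left
bin 9: place 11, 9 left
bin 10: place 11, 9 left
bin 11: place 11, 9 left
bin 12: place 11, 9 left
bin 13: place 11, 9 left
bin 14: place 11, 9 left
bin 15: place 11, 9 left
bin 16: place 11, 9 left
16 bins × 20 = 320; used 183; unused 137.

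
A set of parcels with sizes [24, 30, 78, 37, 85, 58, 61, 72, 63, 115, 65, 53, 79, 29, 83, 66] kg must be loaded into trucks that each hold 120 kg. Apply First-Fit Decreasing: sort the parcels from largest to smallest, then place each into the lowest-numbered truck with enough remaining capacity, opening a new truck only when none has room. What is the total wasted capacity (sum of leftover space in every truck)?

202

Sorted descending: 115, 85, 83, 79, 78, 72, 66, 65, 63, 61, 58, 53, 37, 30, 29, 24.
truck 1: place 115 kg, 5 kg left
truck 2: place 85 kg, 35 kg left
truck 3: place 83 kg, 37 kg left
truck 4: place 79 kg, 41 kg left
truck 5: place 78 kg, 42 kg left
truck 6: place 72 kg, 48 kg left
truck 7: place 66 kg, 54 kg left
truck 8: place 65 kg, 55 kg left
truck 9: place 63 kg, 57 kg left
truck 10: place 61 kg, 59 kg left
truck 10: place 58 kg, 1 kg left
truck 7: place 53 kg, 1 kg left
truck 3: place 37 kg, 0 kg left
truck 2: place 30 kg, 5 kg left
truck 4: place 29 kg, 12 kg left
truck 5: place 24 kg, 18 kg left
10 trucks × 120 kg = 1200 kg; used 998 kg; unused 202 kg.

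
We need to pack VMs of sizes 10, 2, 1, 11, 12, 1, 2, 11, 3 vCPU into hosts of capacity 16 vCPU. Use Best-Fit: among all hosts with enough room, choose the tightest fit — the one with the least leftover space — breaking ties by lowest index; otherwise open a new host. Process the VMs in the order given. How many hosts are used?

4 hosts

host 1: place 10 vCPU, 6 vCPU left
host 1: place 2 vCPU, 4 vCPU left
host 1: place 1 vCPU, 3 vCPU left
host 2: place 11 vCPU, 5 vCPU left
host 3: place 12 vCPU, 4 vCPU left
host 1: place 1 vCPU, 2 vCPU left
host 1: place 2 vCPU, 0 vCPU left
host 4: place 11 vCPU, 5 vCPU left
host 3: place 3 vCPU, 1 vCPU left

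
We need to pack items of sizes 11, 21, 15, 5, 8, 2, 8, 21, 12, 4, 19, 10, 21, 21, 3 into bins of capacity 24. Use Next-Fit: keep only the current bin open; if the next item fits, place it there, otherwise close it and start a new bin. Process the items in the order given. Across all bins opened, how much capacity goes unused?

bin 1: place 11, 13 left
bin 2: place 21, 3 left
bin 3: place 15, 9 left
bin 3: place 5, 4 left
bin 4: place 8, 16 left
bin 4: place 2, 14 left
bin 4: place 8, 6 left
bin 5: place 21, 3 left
bin 6: place 12, 12 left
bin 6: place 4, 8 left
bin 7: place 19, 5 left
bin 8: place 10, 14 left
bin 9: place 21, 3 left
bin 10: place 21, 3 left
bin 10: place 3, 0 left
10 bins × 24 = 240; used 181; unused 59.

59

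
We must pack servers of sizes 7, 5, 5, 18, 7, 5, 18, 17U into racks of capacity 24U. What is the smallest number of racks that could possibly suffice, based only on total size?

4

Total size = 7 + 5 + 5 + 18 + 7 + 5 + 18 + 17 = 82U.
⌈82 / 24⌉ = 4.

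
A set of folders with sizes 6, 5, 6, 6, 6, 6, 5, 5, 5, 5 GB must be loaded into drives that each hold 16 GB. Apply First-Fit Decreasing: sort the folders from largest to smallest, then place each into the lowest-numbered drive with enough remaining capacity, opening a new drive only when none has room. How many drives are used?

Sorted descending: 6, 6, 6, 6, 6, 5, 5, 5, 5, 5.
drive 1: place 6 GB, 10 GB left
drive 1: place 6 GB, 4 GB left
drive 2: place 6 GB, 10 GB left
drive 2: place 6 GB, 4 GB left
drive 3: place 6 GB, 10 GB left
drive 3: place 5 GB, 5 GB left
drive 3: place 5 GB, 0 GB left
drive 4: place 5 GB, 11 GB left
drive 4: place 5 GB, 6 GB left
drive 4: place 5 GB, 1 GB left

4 drives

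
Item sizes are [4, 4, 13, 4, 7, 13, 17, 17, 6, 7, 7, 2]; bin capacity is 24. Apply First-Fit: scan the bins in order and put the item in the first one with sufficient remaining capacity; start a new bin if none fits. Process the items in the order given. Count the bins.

4 → bin 1 (remaining 20)
4 → bin 1 (remaining 16)
13 → bin 1 (remaining 3)
4 → bin 2 (remaining 20)
7 → bin 2 (remaining 13)
13 → bin 2 (remaining 0)
17 → bin 3 (remaining 7)
17 → bin 4 (remaining 7)
6 → bin 3 (remaining 1)
7 → bin 4 (remaining 0)
7 → bin 5 (remaining 17)
2 → bin 1 (remaining 1)
Final bins: [4,4,13,2] [4,7,13] [17,6] [17,7] [7].

5 bins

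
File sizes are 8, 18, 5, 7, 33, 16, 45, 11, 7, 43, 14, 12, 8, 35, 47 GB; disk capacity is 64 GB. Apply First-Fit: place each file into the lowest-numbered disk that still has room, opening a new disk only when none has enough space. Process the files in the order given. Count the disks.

6 disks

disk 1: place 8 GB, 56 GB left
disk 1: place 18 GB, 38 GB left
disk 1: place 5 GB, 33 GB left
disk 1: place 7 GB, 26 GB left
disk 2: place 33 GB, 31 GB left
disk 1: place 16 GB, 10 GB left
disk 3: place 45 GB, 19 GB left
disk 2: place 11 GB, 20 GB left
disk 1: place 7 GB, 3 GB left
disk 4: place 43 GB, 21 GB left
disk 2: place 14 GB, 6 GB left
disk 3: place 12 GB, 7 GB left
disk 4: place 8 GB, 13 GB left
disk 5: place 35 GB, 29 GB left
disk 6: place 47 GB, 17 GB left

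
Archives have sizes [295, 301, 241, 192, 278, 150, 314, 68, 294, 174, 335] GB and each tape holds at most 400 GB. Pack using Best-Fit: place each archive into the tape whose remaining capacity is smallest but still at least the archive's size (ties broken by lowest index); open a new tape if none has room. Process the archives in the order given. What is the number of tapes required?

8

tape 1: place 295 GB, 105 GB left
tape 2: place 301 GB, 99 GB left
tape 3: place 241 GB, 159 GB left
tape 4: place 192 GB, 208 GB left
tape 5: place 278 GB, 122 GB left
tape 3: place 150 GB, 9 GB left
tape 6: place 314 GB, 86 GB left
tape 6: place 68 GB, 18 GB left
tape 7: place 294 GB, 106 GB left
tape 4: place 174 GB, 34 GB left
tape 8: place 335 GB, 65 GB left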